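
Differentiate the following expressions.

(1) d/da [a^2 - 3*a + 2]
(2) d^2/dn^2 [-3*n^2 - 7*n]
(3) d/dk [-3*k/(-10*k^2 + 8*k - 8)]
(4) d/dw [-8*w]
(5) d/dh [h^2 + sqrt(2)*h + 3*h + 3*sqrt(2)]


(1) = 2*a - 3
(2) = -6
(3) = 3*(4 - 5*k^2)/(2*(25*k^4 - 40*k^3 + 56*k^2 - 32*k + 16))
(4) = -8
(5) = 2*h + sqrt(2) + 3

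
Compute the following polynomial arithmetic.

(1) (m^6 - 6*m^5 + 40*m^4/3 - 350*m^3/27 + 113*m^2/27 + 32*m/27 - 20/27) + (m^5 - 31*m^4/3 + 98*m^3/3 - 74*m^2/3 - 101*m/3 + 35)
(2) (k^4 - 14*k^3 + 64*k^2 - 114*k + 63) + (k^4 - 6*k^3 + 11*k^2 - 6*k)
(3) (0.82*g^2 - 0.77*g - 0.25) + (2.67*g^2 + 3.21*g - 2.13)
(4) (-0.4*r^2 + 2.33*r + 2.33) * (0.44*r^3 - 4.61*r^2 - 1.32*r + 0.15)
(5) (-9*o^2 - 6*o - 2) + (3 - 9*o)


(1) = m^6 - 5*m^5 + 3*m^4 + 532*m^3/27 - 553*m^2/27 - 877*m/27 + 925/27
(2) = 2*k^4 - 20*k^3 + 75*k^2 - 120*k + 63
(3) = 3.49*g^2 + 2.44*g - 2.38
(4) = -0.176*r^5 + 2.8692*r^4 - 9.1881*r^3 - 13.8769*r^2 - 2.7261*r + 0.3495
(5) = -9*o^2 - 15*o + 1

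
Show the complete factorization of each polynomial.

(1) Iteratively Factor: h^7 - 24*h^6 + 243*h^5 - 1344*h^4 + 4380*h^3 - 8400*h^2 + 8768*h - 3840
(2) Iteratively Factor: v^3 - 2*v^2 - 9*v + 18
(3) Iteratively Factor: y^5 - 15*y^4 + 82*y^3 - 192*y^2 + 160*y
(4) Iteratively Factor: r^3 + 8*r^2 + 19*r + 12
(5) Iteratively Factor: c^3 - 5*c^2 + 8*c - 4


(1) = (h - 3)*(h^6 - 21*h^5 + 180*h^4 - 804*h^3 + 1968*h^2 - 2496*h + 1280) = (h - 4)*(h - 3)*(h^5 - 17*h^4 + 112*h^3 - 356*h^2 + 544*h - 320) = (h - 4)*(h - 3)*(h - 2)*(h^4 - 15*h^3 + 82*h^2 - 192*h + 160) = (h - 4)^2*(h - 3)*(h - 2)*(h^3 - 11*h^2 + 38*h - 40) = (h - 4)^3*(h - 3)*(h - 2)*(h^2 - 7*h + 10) = (h - 5)*(h - 4)^3*(h - 3)*(h - 2)*(h - 2)
(2) = (v + 3)*(v^2 - 5*v + 6) = (v - 2)*(v + 3)*(v - 3)
(3) = (y - 4)*(y^4 - 11*y^3 + 38*y^2 - 40*y) = (y - 4)^2*(y^3 - 7*y^2 + 10*y) = (y - 4)^2*(y - 2)*(y^2 - 5*y) = y*(y - 4)^2*(y - 2)*(y - 5)
(4) = (r + 3)*(r^2 + 5*r + 4) = (r + 1)*(r + 3)*(r + 4)
(5) = (c - 1)*(c^2 - 4*c + 4) = (c - 2)*(c - 1)*(c - 2)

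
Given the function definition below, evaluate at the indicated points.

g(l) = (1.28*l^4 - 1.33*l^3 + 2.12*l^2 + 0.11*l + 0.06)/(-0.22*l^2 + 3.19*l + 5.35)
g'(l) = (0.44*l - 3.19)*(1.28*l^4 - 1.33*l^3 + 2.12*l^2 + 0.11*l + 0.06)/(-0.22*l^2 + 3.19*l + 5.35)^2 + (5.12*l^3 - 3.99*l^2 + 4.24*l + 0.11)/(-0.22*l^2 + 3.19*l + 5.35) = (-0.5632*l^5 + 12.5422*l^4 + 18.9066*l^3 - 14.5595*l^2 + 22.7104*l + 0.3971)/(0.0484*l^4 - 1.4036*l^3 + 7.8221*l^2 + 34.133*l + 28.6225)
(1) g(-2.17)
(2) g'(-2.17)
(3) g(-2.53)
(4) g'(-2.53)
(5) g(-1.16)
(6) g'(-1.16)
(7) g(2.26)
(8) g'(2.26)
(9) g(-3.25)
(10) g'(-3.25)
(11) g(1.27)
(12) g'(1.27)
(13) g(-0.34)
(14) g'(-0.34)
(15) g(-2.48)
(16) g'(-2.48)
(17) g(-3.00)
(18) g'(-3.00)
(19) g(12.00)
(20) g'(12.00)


(1) = -19.85
(2) = -0.80
(3) = -21.15
(4) = 6.79
(5) = 5.30
(6) = -27.92
(7) = 2.55
(8) = 3.74
(9) = -28.68
(10) = 13.49
(11) = 0.47
(12) = 0.92
(13) = 0.08
(14) = -0.53
(15) = -20.83
(16) = 6.10
(17) = -25.55
(18) = 11.54
(19) = 2054.44
(20) = 1055.86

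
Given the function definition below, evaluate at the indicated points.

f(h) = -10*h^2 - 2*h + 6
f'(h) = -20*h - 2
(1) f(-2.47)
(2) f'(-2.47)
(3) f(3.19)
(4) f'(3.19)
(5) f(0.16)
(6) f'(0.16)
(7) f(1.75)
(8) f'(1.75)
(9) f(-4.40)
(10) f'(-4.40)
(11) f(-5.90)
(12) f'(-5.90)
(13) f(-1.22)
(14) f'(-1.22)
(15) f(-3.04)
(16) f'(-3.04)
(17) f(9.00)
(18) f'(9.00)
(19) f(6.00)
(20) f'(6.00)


(1) = -50.07
(2) = 47.40
(3) = -102.14
(4) = -65.80
(5) = 5.42
(6) = -5.20
(7) = -28.12
(8) = -37.00
(9) = -178.80
(10) = 86.00
(11) = -330.30
(12) = 116.00
(13) = -6.44
(14) = 22.40
(15) = -80.34
(16) = 58.80
(17) = -822.00
(18) = -182.00
(19) = -366.00
(20) = -122.00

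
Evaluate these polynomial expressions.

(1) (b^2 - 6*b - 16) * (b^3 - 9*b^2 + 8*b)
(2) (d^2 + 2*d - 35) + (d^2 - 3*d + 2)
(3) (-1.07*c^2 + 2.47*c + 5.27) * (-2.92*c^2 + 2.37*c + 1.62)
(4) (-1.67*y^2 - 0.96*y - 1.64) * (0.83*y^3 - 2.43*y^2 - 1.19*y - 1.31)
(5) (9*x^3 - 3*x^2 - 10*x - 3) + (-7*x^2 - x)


(1) = b^5 - 15*b^4 + 46*b^3 + 96*b^2 - 128*b
(2) = 2*d^2 - d - 33
(3) = 3.1244*c^4 - 9.7483*c^3 - 11.2679*c^2 + 16.4913*c + 8.5374
(4) = -1.3861*y^5 + 3.2613*y^4 + 2.9589*y^3 + 7.3153*y^2 + 3.2092*y + 2.1484
(5) = 9*x^3 - 10*x^2 - 11*x - 3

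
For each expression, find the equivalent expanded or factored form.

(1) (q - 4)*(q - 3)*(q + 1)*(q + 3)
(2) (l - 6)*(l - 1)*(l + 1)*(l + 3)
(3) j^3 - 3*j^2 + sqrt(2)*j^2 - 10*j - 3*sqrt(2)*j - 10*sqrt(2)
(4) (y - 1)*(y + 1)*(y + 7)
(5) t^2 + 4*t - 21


(1) = q^4 - 3*q^3 - 13*q^2 + 27*q + 36
(2) = l^4 - 3*l^3 - 19*l^2 + 3*l + 18
(3) = (j - 5)*(j + 2)*(j + sqrt(2))
(4) = y^3 + 7*y^2 - y - 7
(5) = (t - 3)*(t + 7)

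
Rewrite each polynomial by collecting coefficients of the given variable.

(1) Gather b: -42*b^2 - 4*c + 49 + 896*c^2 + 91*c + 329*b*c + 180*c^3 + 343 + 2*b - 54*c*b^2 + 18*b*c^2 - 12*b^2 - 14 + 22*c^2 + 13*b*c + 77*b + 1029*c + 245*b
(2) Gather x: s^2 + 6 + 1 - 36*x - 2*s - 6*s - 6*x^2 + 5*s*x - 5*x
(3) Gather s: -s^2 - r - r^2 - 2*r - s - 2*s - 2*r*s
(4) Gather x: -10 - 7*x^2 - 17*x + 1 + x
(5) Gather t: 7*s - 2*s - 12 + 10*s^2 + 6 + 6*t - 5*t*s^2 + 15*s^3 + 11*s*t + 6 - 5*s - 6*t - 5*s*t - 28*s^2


(1) = b^2*(-54*c - 54) + b*(18*c^2 + 342*c + 324) + 180*c^3 + 918*c^2 + 1116*c + 378
(2) = s^2 - 8*s - 6*x^2 + x*(5*s - 41) + 7
(3) = -r^2 - 3*r - s^2 + s*(-2*r - 3)
(4) = -7*x^2 - 16*x - 9
(5) = 15*s^3 - 18*s^2 + t*(-5*s^2 + 6*s)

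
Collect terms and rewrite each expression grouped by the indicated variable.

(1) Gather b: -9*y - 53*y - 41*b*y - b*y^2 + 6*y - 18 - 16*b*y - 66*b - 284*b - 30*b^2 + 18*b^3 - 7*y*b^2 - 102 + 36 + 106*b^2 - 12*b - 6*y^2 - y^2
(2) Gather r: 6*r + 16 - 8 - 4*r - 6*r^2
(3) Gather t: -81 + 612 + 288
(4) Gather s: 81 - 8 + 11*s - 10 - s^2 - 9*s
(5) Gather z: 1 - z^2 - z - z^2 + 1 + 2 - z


(1) = 18*b^3 + b^2*(76 - 7*y) + b*(-y^2 - 57*y - 362) - 7*y^2 - 56*y - 84
(2) = -6*r^2 + 2*r + 8
(3) = 819
(4) = -s^2 + 2*s + 63
(5) = -2*z^2 - 2*z + 4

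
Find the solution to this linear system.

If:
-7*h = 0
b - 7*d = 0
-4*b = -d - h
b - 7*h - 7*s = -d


Then:
b = 0
d = 0
h = 0
s = 0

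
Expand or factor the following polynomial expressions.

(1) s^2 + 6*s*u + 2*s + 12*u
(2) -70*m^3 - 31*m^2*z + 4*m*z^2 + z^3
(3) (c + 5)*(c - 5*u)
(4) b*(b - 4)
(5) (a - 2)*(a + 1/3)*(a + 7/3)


(1) = (s + 2)*(s + 6*u)
(2) = (-5*m + z)*(2*m + z)*(7*m + z)
(3) = c^2 - 5*c*u + 5*c - 25*u
(4) = b^2 - 4*b
(5) = a^3 + 2*a^2/3 - 41*a/9 - 14/9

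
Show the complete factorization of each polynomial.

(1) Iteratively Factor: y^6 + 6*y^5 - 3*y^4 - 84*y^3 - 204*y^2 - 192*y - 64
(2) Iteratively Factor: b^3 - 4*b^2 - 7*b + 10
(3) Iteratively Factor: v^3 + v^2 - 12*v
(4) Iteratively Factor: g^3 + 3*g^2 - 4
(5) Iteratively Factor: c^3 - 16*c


(1) = (y + 4)*(y^5 + 2*y^4 - 11*y^3 - 40*y^2 - 44*y - 16) = (y + 1)*(y + 4)*(y^4 + y^3 - 12*y^2 - 28*y - 16) = (y + 1)*(y + 2)*(y + 4)*(y^3 - y^2 - 10*y - 8) = (y + 1)*(y + 2)^2*(y + 4)*(y^2 - 3*y - 4) = (y + 1)^2*(y + 2)^2*(y + 4)*(y - 4)
(2) = (b - 1)*(b^2 - 3*b - 10) = (b - 5)*(b - 1)*(b + 2)
(3) = (v + 4)*(v^2 - 3*v) = (v - 3)*(v + 4)*(v)
(4) = (g - 1)*(g^2 + 4*g + 4) = (g - 1)*(g + 2)*(g + 2)
(5) = (c)*(c^2 - 16) = c*(c + 4)*(c - 4)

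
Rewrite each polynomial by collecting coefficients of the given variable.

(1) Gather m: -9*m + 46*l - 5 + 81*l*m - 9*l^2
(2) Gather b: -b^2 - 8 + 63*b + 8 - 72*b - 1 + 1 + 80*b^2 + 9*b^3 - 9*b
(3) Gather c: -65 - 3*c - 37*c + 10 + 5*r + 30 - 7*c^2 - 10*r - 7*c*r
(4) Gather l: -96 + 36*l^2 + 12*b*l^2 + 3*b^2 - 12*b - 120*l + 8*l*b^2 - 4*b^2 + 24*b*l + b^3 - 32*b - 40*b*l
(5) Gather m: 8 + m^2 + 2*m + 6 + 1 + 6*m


(1) = -9*l^2 + 46*l + m*(81*l - 9) - 5
(2) = 9*b^3 + 79*b^2 - 18*b
(3) = -7*c^2 + c*(-7*r - 40) - 5*r - 25
(4) = b^3 - b^2 - 44*b + l^2*(12*b + 36) + l*(8*b^2 - 16*b - 120) - 96
(5) = m^2 + 8*m + 15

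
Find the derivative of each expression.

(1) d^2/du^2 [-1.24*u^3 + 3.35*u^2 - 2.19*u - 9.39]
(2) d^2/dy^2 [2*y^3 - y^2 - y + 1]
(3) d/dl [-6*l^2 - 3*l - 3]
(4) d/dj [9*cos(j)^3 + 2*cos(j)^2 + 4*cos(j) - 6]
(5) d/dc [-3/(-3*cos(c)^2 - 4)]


(1) = 6.7 - 7.44*u
(2) = 12*y - 2
(3) = -12*l - 3
(4) = (27*sin(j)^2 - 4*cos(j) - 31)*sin(j)
(5) = 36*sin(2*c)/(3*cos(2*c) + 11)^2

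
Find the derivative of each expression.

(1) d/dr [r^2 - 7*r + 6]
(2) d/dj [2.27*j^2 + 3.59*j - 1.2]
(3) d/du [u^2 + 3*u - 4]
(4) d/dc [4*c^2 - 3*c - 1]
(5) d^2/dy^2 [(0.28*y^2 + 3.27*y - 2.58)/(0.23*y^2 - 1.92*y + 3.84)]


(1) = 2*r - 7
(2) = 4.54*j + 3.59
(3) = 2*u + 3
(4) = 8*c - 3
(5) = (0.593262*y^3 - 2.302668*y^2 - 10.492416*y + 42.011136)/(0.012167*y^6 - 0.304704*y^5 + 3.153024*y^4 - 17.252352*y^3 + 52.641792*y^2 - 84.934656*y + 56.623104)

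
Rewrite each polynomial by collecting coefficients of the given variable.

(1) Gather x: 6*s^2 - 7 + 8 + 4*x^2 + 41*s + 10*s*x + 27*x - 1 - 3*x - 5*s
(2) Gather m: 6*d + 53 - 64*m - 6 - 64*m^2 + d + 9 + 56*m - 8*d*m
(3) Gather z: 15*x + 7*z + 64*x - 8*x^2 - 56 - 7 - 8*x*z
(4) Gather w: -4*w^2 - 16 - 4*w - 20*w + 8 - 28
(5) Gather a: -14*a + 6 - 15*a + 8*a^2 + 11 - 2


(1) = 6*s^2 + 36*s + 4*x^2 + x*(10*s + 24)
(2) = 7*d - 64*m^2 + m*(-8*d - 8) + 56
(3) = -8*x^2 + 79*x + z*(7 - 8*x) - 63
(4) = -4*w^2 - 24*w - 36
(5) = 8*a^2 - 29*a + 15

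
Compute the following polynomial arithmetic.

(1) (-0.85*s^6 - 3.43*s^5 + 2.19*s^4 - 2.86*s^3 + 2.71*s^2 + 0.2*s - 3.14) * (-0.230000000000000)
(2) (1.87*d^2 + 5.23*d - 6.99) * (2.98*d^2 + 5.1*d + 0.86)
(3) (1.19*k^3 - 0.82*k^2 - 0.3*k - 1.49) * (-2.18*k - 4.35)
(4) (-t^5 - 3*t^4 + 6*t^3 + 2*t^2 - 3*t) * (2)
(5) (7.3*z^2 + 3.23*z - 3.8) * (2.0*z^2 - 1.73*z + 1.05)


(1) = 0.1955*s^6 + 0.7889*s^5 - 0.5037*s^4 + 0.6578*s^3 - 0.6233*s^2 - 0.046*s + 0.7222
(2) = 5.5726*d^4 + 25.1224*d^3 + 7.451*d^2 - 31.1512*d - 6.0114
(3) = -2.5942*k^4 - 3.3889*k^3 + 4.221*k^2 + 4.5532*k + 6.4815
(4) = -2*t^5 - 6*t^4 + 12*t^3 + 4*t^2 - 6*t
(5) = 14.6*z^4 - 6.169*z^3 - 5.5229*z^2 + 9.9655*z - 3.99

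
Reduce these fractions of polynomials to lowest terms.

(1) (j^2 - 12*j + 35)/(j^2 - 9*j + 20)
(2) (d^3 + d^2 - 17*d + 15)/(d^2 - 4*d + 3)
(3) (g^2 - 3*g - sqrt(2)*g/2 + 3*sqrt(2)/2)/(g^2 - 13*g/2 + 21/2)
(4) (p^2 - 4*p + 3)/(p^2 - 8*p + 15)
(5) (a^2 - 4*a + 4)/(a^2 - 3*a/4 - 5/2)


(1) = (j - 7)/(j - 4)
(2) = d + 5
(3) = (4*g - 2*sqrt(2))/(4*g - 14)
(4) = (p - 1)/(p - 5)
(5) = (4*a - 8)/(4*a + 5)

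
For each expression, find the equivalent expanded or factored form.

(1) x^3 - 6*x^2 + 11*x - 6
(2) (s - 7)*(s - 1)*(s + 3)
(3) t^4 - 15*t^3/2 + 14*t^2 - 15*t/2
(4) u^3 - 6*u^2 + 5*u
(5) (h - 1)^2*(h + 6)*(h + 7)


(1) = (x - 3)*(x - 2)*(x - 1)
(2) = s^3 - 5*s^2 - 17*s + 21
(3) = t*(t - 5)*(t - 3/2)*(t - 1)
(4) = u*(u - 5)*(u - 1)
(5) = h^4 + 11*h^3 + 17*h^2 - 71*h + 42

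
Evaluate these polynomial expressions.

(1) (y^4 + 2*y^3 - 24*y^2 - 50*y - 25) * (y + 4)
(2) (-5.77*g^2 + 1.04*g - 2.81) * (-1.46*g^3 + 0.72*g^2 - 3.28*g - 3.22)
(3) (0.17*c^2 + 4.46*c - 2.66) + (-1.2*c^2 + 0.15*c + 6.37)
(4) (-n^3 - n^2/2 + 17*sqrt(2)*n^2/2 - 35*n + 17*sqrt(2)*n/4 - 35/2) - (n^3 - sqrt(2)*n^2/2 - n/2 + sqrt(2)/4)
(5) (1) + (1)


(1) = y^5 + 6*y^4 - 16*y^3 - 146*y^2 - 225*y - 100
(2) = 8.4242*g^5 - 5.6728*g^4 + 23.777*g^3 + 13.145*g^2 + 5.868*g + 9.0482
(3) = -1.03*c^2 + 4.61*c + 3.71
(4) = -2*n^3 - n^2/2 + 9*sqrt(2)*n^2 - 69*n/2 + 17*sqrt(2)*n/4 - 35/2 - sqrt(2)/4
(5) = 2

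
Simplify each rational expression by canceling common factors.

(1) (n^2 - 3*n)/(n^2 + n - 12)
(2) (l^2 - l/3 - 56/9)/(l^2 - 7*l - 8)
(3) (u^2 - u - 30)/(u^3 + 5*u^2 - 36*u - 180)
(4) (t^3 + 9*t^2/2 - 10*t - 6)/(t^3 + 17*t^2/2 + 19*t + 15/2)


(1) = n/(n + 4)
(2) = (9*l^2 - 3*l - 56)/(9*l^2 - 63*l - 72)
(3) = 1/(u + 6)
(4) = (t^2 + 4*t - 12)/(t^2 + 8*t + 15)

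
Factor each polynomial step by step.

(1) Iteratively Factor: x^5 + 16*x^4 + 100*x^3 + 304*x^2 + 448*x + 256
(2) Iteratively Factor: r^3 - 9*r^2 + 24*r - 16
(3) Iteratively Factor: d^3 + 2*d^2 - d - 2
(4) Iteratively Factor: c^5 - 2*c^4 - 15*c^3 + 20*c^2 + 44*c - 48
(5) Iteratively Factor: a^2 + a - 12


(1) = (x + 2)*(x^4 + 14*x^3 + 72*x^2 + 160*x + 128) = (x + 2)*(x + 4)*(x^3 + 10*x^2 + 32*x + 32) = (x + 2)^2*(x + 4)*(x^2 + 8*x + 16) = (x + 2)^2*(x + 4)^2*(x + 4)
(2) = (r - 4)*(r^2 - 5*r + 4) = (r - 4)*(r - 1)*(r - 4)
(3) = (d + 1)*(d^2 + d - 2) = (d - 1)*(d + 1)*(d + 2)
(4) = (c + 2)*(c^4 - 4*c^3 - 7*c^2 + 34*c - 24) = (c - 4)*(c + 2)*(c^3 - 7*c + 6) = (c - 4)*(c - 2)*(c + 2)*(c^2 + 2*c - 3) = (c - 4)*(c - 2)*(c + 2)*(c + 3)*(c - 1)
(5) = (a - 3)*(a + 4)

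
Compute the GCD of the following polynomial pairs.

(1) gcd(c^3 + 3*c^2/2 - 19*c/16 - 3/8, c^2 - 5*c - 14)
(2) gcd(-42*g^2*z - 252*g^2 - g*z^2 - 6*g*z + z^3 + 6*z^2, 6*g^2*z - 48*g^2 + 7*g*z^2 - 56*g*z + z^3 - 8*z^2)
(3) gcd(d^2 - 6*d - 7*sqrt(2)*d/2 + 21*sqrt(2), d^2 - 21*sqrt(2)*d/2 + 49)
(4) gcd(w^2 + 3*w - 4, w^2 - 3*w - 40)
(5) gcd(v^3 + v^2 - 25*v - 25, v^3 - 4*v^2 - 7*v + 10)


(1) = c + 2
(2) = gcd((-7*g + z)*(6*g + z)*(z + 6), (g + z)*(6*g + z)*(z - 8)) = 6*g + z
(3) = d - 7*sqrt(2)/2
(4) = 1
(5) = gcd((v - 5)*(v + 1)*(v + 5), (v - 5)*(v - 1)*(v + 2)) = v - 5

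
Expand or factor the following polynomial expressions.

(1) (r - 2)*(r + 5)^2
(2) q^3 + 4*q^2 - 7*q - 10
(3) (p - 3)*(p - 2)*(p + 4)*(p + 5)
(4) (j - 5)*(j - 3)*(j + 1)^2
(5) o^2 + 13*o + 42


(1) = r^3 + 8*r^2 + 5*r - 50
(2) = (q - 2)*(q + 1)*(q + 5)
(3) = p^4 + 4*p^3 - 19*p^2 - 46*p + 120
(4) = j^4 - 6*j^3 + 22*j + 15
(5) = (o + 6)*(o + 7)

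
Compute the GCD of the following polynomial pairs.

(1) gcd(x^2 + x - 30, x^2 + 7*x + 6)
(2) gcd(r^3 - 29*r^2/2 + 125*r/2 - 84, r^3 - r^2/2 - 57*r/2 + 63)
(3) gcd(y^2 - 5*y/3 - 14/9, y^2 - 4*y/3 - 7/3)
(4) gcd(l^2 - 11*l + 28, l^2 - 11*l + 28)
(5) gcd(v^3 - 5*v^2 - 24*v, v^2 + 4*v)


(1) = x + 6
(2) = r^2 - 13*r/2 + 21/2
(3) = gcd((y - 7/3)*(y + 2/3), (y - 7/3)*(y + 1)) = y - 7/3
(4) = gcd((l - 7)*(l - 4), (l - 7)*(l - 4)) = l^2 - 11*l + 28
(5) = gcd(v*(v - 8)*(v + 3), v*(v + 4)) = v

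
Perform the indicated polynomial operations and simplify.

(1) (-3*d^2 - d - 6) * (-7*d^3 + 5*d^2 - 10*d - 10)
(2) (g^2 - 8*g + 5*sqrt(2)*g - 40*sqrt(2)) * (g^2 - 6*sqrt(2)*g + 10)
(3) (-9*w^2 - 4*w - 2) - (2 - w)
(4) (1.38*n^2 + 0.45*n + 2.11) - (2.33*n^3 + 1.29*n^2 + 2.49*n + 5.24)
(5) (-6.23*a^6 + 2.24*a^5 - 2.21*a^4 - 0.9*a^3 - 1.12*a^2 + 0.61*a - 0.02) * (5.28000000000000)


(1) = 21*d^5 - 8*d^4 + 67*d^3 + 10*d^2 + 70*d + 60
(2) = g^4 - 8*g^3 - sqrt(2)*g^3 - 50*g^2 + 8*sqrt(2)*g^2 + 50*sqrt(2)*g + 400*g - 400*sqrt(2)
(3) = -9*w^2 - 3*w - 4
(4) = -2.33*n^3 + 0.09*n^2 - 2.04*n - 3.13
(5) = -32.8944*a^6 + 11.8272*a^5 - 11.6688*a^4 - 4.752*a^3 - 5.9136*a^2 + 3.2208*a - 0.1056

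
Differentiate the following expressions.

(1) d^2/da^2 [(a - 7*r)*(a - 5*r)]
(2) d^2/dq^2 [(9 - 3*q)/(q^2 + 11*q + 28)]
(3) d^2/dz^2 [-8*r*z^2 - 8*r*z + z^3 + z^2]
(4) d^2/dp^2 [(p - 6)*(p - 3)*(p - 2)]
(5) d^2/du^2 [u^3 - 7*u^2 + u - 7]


(1) = 2
(2) = 6*(-(q - 3)*(2*q + 11)^2 + (3*q + 8)*(q^2 + 11*q + 28))/(q^2 + 11*q + 28)^3
(3) = -16*r + 6*z + 2
(4) = 6*p - 22
(5) = 6*u - 14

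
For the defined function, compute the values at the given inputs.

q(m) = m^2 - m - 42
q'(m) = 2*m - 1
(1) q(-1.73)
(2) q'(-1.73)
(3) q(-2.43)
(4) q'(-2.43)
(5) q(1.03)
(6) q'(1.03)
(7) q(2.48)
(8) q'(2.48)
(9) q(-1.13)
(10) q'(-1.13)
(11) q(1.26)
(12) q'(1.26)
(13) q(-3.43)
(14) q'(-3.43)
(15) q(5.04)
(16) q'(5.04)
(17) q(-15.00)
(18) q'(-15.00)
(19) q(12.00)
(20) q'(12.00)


(1) = -37.28
(2) = -4.46
(3) = -33.67
(4) = -5.86
(5) = -41.97
(6) = 1.06
(7) = -38.33
(8) = 3.96
(9) = -39.59
(10) = -3.26
(11) = -41.67
(12) = 1.52
(13) = -26.81
(14) = -7.86
(15) = -21.64
(16) = 9.08
(17) = 198.00
(18) = -31.00
(19) = 90.00
(20) = 23.00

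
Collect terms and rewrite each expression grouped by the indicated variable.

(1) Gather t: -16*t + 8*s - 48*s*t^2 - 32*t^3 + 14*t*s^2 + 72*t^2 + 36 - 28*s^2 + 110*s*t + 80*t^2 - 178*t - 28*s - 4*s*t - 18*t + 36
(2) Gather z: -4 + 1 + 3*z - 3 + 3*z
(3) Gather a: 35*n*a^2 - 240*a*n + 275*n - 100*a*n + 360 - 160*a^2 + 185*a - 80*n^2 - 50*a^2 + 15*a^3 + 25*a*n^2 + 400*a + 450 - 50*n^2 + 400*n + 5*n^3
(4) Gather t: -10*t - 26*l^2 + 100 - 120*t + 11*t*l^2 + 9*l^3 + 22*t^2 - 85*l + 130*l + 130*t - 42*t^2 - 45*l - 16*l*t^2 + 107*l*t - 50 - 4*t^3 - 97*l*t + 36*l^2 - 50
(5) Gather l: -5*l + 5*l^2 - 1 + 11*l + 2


(1) = -28*s^2 - 20*s - 32*t^3 + t^2*(152 - 48*s) + t*(14*s^2 + 106*s - 212) + 72
(2) = 6*z - 6
(3) = 15*a^3 + a^2*(35*n - 210) + a*(25*n^2 - 340*n + 585) + 5*n^3 - 130*n^2 + 675*n + 810
(4) = 9*l^3 + 10*l^2 - 4*t^3 + t^2*(-16*l - 20) + t*(11*l^2 + 10*l)
(5) = 5*l^2 + 6*l + 1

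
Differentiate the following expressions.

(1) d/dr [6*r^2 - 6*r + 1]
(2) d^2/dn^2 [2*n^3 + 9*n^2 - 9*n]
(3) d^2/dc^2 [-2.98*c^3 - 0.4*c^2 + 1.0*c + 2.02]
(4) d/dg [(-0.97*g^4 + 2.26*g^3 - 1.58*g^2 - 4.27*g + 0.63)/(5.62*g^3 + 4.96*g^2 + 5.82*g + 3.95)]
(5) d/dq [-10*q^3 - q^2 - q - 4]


(1) = 12*r - 6
(2) = 12*n + 18
(3) = -17.88*c - 0.8
(4) = (-5.4514*g^6 - 9.6224*g^5 + 3.153*g^4 + 58.9752*g^3 + 28.1428*g^2 - 18.7316*g - 20.5331)/(31.5844*g^6 + 55.7504*g^5 + 90.0184*g^4 + 102.1324*g^3 + 73.0564*g^2 + 45.978*g + 15.6025)
(5) = -30*q^2 - 2*q - 1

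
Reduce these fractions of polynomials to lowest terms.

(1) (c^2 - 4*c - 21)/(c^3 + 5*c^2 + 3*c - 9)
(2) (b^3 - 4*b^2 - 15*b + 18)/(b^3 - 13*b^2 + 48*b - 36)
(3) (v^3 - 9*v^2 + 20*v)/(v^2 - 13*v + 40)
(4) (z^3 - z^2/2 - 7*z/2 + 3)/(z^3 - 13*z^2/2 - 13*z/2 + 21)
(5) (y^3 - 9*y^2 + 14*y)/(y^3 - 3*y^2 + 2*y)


(1) = (c - 7)/(c^2 + 2*c - 3)
(2) = (b + 3)/(b - 6)
(3) = (v^2 - 4*v)/(v - 8)
(4) = (z - 1)/(z - 7)
(5) = (y - 7)/(y - 1)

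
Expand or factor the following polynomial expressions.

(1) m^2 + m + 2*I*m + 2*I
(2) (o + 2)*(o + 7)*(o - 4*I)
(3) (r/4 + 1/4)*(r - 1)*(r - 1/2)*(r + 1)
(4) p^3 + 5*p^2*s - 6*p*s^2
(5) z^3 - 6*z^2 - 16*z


(1) = (m + 1)*(m + 2*I)
(2) = o^3 + 9*o^2 - 4*I*o^2 + 14*o - 36*I*o - 56*I
(3) = r^4/4 + r^3/8 - 3*r^2/8 - r/8 + 1/8
(4) = p*(p - s)*(p + 6*s)
(5) = z*(z - 8)*(z + 2)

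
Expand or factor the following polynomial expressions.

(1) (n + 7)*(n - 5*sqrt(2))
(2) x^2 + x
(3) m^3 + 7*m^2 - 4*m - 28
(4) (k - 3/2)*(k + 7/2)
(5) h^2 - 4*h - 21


(1) = n^2 - 5*sqrt(2)*n + 7*n - 35*sqrt(2)
(2) = x*(x + 1)
(3) = (m - 2)*(m + 2)*(m + 7)
(4) = k^2 + 2*k - 21/4
(5) = (h - 7)*(h + 3)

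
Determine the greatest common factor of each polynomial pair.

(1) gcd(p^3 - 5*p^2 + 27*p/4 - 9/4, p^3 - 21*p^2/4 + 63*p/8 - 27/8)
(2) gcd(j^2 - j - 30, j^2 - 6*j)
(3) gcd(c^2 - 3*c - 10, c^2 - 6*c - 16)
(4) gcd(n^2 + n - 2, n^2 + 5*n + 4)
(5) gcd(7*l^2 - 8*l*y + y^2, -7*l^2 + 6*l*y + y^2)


(1) = gcd((p - 3)*(p - 3/2)*(p - 1/2), (p - 3)*(p - 3/2)*(p - 3/4)) = p^2 - 9*p/2 + 9/2
(2) = j - 6
(3) = c + 2
(4) = 1
(5) = -l + y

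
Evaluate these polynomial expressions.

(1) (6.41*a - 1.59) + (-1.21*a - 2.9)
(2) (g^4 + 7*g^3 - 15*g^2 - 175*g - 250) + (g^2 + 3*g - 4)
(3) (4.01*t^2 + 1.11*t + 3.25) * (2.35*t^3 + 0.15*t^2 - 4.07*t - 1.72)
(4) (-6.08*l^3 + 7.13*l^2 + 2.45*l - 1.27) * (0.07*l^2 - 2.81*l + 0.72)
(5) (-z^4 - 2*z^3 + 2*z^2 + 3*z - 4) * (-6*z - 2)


(1) = 5.2*a - 4.49
(2) = g^4 + 7*g^3 - 14*g^2 - 172*g - 254
(3) = 9.4235*t^5 + 3.21*t^4 - 8.5167*t^3 - 10.9274*t^2 - 15.1367*t - 5.59
(4) = -0.4256*l^5 + 17.5839*l^4 - 24.2414*l^3 - 1.8398*l^2 + 5.3327*l - 0.9144
(5) = 6*z^5 + 14*z^4 - 8*z^3 - 22*z^2 + 18*z + 8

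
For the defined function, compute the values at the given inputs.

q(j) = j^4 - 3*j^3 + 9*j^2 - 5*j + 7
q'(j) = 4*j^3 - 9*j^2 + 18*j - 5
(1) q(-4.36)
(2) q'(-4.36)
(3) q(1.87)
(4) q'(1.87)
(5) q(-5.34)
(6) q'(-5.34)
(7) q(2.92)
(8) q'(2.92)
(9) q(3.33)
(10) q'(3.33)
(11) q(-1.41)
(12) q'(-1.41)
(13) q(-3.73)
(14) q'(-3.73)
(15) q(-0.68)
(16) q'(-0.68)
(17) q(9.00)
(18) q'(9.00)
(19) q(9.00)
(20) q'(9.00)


(1) = 809.90
(2) = -586.09
(3) = 21.73
(4) = 23.34
(5) = 1560.30
(6) = -966.85
(7) = 67.15
(8) = 70.41
(9) = 102.34
(10) = 102.84
(11) = 44.31
(12) = -59.49
(13) = 500.12
(14) = -404.94
(15) = 15.72
(16) = -22.66
(17) = 5065.00
(18) = 2344.00
(19) = 5065.00
(20) = 2344.00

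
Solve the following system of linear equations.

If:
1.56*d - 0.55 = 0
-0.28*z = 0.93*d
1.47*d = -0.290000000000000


Then:
No Solution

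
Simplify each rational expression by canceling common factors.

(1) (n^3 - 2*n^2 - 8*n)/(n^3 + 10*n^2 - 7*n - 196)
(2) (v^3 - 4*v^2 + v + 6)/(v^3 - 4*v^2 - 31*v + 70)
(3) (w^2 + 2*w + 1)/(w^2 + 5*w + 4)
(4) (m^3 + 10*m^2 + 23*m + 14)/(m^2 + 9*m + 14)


(1) = (n^2 + 2*n)/(n^2 + 14*n + 49)
(2) = (v^2 - 2*v - 3)/(v^2 - 2*v - 35)
(3) = (w + 1)/(w + 4)
(4) = m + 1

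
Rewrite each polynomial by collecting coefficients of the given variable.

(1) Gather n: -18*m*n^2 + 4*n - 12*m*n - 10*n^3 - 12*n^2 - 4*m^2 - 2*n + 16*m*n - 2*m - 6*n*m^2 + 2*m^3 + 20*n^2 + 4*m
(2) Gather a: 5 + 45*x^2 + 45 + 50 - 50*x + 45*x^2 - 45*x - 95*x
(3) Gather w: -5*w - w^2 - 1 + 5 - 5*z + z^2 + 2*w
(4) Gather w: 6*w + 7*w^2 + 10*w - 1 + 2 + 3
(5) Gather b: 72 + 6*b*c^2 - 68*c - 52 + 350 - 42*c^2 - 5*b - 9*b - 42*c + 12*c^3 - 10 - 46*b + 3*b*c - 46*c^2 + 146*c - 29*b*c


(1) = 2*m^3 - 4*m^2 + 2*m - 10*n^3 + n^2*(8 - 18*m) + n*(-6*m^2 + 4*m + 2)
(2) = 90*x^2 - 190*x + 100
(3) = -w^2 - 3*w + z^2 - 5*z + 4
(4) = 7*w^2 + 16*w + 4
(5) = b*(6*c^2 - 26*c - 60) + 12*c^3 - 88*c^2 + 36*c + 360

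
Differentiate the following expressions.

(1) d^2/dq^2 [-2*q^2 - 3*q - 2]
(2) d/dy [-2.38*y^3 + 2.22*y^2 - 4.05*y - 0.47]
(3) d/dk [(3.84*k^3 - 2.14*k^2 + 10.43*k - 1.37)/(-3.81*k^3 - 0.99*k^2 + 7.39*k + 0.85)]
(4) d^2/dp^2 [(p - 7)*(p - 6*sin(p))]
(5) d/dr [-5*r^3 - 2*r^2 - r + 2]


(1) = -4
(2) = -7.14*y^2 + 4.44*y - 4.05
(3) = (-11.955*k^4 + 136.2318*k^3 - 11.356*k^2 - 6.3506*k + 18.9898)/(14.5161*k^6 + 7.5438*k^5 - 55.3317*k^4 - 21.1092*k^3 + 52.9291*k^2 + 12.563*k + 0.7225)
(4) = 2*(3*p - 21)*sin(p) - 12*cos(p) + 2
(5) = -15*r^2 - 4*r - 1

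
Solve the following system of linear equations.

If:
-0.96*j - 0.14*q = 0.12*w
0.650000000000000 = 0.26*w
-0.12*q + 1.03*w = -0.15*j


Then:
j = -2.91
q = 17.82
w = 2.50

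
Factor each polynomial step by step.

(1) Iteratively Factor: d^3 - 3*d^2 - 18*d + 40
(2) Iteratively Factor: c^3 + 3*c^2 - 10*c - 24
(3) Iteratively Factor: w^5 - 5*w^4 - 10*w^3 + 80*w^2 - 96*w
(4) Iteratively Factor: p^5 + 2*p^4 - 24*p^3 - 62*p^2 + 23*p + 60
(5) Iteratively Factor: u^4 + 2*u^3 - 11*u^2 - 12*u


(1) = (d - 5)*(d^2 + 2*d - 8) = (d - 5)*(d - 2)*(d + 4)
(2) = (c - 3)*(c^2 + 6*c + 8) = (c - 3)*(c + 2)*(c + 4)
(3) = (w - 2)*(w^4 - 3*w^3 - 16*w^2 + 48*w) = (w - 4)*(w - 2)*(w^3 + w^2 - 12*w) = w*(w - 4)*(w - 2)*(w^2 + w - 12) = w*(w - 4)*(w - 2)*(w + 4)*(w - 3)
(4) = (p + 1)*(p^4 + p^3 - 25*p^2 - 37*p + 60) = (p + 1)*(p + 4)*(p^3 - 3*p^2 - 13*p + 15) = (p - 1)*(p + 1)*(p + 4)*(p^2 - 2*p - 15) = (p - 5)*(p - 1)*(p + 1)*(p + 4)*(p + 3)
(5) = (u + 4)*(u^3 - 2*u^2 - 3*u) = (u + 1)*(u + 4)*(u^2 - 3*u) = (u - 3)*(u + 1)*(u + 4)*(u)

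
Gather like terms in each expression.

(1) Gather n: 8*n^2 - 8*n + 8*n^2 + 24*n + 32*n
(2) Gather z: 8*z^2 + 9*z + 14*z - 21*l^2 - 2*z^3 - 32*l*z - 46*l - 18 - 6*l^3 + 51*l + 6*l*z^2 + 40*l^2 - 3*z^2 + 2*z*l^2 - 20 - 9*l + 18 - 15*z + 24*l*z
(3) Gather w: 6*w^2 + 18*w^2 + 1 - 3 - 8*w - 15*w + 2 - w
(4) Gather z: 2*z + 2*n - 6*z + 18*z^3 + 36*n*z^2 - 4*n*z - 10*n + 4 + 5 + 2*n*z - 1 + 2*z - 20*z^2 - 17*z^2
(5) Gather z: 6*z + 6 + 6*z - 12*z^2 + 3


(1) = 16*n^2 + 48*n
(2) = -6*l^3 + 19*l^2 - 4*l - 2*z^3 + z^2*(6*l + 5) + z*(2*l^2 - 8*l + 8) - 20
(3) = 24*w^2 - 24*w
(4) = -8*n + 18*z^3 + z^2*(36*n - 37) + z*(-2*n - 2) + 8
(5) = -12*z^2 + 12*z + 9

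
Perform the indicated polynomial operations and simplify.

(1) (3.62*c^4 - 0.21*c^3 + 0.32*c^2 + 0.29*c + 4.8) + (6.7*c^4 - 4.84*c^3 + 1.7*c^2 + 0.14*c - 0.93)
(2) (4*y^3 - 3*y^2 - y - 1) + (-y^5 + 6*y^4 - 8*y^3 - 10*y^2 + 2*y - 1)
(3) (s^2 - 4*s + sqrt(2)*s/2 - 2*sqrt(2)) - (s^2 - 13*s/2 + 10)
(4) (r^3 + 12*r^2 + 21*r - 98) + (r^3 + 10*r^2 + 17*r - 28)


(1) = 10.32*c^4 - 5.05*c^3 + 2.02*c^2 + 0.43*c + 3.87
(2) = -y^5 + 6*y^4 - 4*y^3 - 13*y^2 + y - 2
(3) = sqrt(2)*s/2 + 5*s/2 - 10 - 2*sqrt(2)
(4) = 2*r^3 + 22*r^2 + 38*r - 126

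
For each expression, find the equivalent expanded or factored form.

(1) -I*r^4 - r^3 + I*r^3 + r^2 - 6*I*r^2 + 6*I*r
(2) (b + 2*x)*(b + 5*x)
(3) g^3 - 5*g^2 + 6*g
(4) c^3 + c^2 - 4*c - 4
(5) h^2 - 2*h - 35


(1) = r*(r - 3*I)*(r + 2*I)*(-I*r + I)
(2) = b^2 + 7*b*x + 10*x^2
(3) = g*(g - 3)*(g - 2)
(4) = (c - 2)*(c + 1)*(c + 2)
(5) = (h - 7)*(h + 5)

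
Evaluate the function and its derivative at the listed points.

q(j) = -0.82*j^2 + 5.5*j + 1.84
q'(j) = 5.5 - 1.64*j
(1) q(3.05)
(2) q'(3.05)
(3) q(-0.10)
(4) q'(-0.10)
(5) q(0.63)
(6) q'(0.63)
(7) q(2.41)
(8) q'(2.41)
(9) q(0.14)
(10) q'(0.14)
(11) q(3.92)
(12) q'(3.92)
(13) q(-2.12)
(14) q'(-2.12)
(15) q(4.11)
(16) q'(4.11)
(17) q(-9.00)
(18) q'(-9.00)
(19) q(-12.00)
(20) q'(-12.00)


(1) = 10.99
(2) = 0.50
(3) = 1.28
(4) = 5.66
(5) = 4.98
(6) = 4.47
(7) = 10.33
(8) = 1.55
(9) = 2.59
(10) = 5.27
(11) = 10.80
(12) = -0.93
(13) = -13.51
(14) = 8.98
(15) = 10.59
(16) = -1.24
(17) = -114.08
(18) = 20.26
(19) = -182.24
(20) = 25.18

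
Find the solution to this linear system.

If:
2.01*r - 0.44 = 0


Then:
r = 0.22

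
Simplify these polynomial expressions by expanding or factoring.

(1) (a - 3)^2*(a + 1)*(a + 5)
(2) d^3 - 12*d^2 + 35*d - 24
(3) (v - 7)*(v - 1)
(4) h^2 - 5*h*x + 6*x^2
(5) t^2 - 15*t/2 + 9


(1) = a^4 - 22*a^2 + 24*a + 45
(2) = (d - 8)*(d - 3)*(d - 1)
(3) = v^2 - 8*v + 7
(4) = (h - 3*x)*(h - 2*x)
(5) = (t - 6)*(t - 3/2)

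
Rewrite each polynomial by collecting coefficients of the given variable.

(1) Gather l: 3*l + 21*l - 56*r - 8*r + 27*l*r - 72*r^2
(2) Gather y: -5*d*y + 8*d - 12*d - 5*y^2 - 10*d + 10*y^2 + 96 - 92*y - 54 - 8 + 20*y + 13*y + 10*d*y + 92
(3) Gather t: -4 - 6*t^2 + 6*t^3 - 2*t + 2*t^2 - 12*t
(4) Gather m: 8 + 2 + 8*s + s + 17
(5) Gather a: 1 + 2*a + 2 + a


(1) = l*(27*r + 24) - 72*r^2 - 64*r
(2) = -14*d + 5*y^2 + y*(5*d - 59) + 126
(3) = 6*t^3 - 4*t^2 - 14*t - 4
(4) = 9*s + 27
(5) = 3*a + 3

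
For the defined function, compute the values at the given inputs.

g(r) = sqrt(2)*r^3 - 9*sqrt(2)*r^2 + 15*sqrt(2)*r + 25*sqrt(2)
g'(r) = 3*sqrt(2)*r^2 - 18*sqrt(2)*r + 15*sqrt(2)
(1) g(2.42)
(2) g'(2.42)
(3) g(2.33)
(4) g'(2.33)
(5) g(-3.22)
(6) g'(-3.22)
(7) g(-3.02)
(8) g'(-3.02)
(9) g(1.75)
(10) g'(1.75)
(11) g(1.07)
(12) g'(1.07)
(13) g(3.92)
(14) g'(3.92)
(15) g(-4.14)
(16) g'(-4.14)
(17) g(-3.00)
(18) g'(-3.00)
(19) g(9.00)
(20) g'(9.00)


(1) = 32.19
(2) = -15.54
(3) = 33.57
(4) = -15.07
(5) = -212.13
(6) = 147.17
(7) = -183.74
(8) = 136.78
(9) = 41.08
(10) = -10.34
(11) = 45.21
(12) = -1.17
(13) = 8.12
(14) = -13.38
(15) = -370.97
(16) = 199.32
(17) = -181.02
(18) = 135.76
(19) = 226.27
(20) = 135.76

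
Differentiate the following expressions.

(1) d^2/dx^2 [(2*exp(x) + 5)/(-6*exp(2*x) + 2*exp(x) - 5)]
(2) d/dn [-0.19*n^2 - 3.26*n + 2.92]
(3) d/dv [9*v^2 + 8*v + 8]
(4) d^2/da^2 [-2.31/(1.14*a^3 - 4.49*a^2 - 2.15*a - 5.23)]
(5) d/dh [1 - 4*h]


(1) = (-72*exp(4*x) - 744*exp(3*x) + 540*exp(2*x) + 560*exp(x) - 100)*exp(x)/(216*exp(6*x) - 216*exp(5*x) + 612*exp(4*x) - 368*exp(3*x) + 510*exp(2*x) - 150*exp(x) + 125)
(2) = -0.38*n - 3.26
(3) = 18*v + 8
(4) = ((15.8004*a - 20.7438)*(-1.14*a^3 + 4.49*a^2 + 2.15*a + 5.23) + 2.31*(-6.84*a^2 + 17.96*a + 4.3)*(-3.42*a^2 + 8.98*a + 2.15))/(-1.14*a^3 + 4.49*a^2 + 2.15*a + 5.23)^3
(5) = -4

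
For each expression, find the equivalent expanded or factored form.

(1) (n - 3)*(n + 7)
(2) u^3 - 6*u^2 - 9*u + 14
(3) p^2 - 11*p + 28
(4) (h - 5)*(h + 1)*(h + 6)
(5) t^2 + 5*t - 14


(1) = n^2 + 4*n - 21
(2) = (u - 7)*(u - 1)*(u + 2)
(3) = (p - 7)*(p - 4)
(4) = h^3 + 2*h^2 - 29*h - 30
(5) = (t - 2)*(t + 7)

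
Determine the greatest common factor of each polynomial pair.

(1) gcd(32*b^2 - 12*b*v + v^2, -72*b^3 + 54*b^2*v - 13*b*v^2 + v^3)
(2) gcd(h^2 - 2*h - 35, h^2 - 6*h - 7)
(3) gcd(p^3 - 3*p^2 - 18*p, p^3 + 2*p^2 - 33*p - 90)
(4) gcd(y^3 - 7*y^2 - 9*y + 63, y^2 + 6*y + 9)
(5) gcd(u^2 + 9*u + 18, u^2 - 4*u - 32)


(1) = -4*b + v
(2) = gcd((h - 7)*(h + 5), (h - 7)*(h + 1)) = h - 7
(3) = p^2 - 3*p - 18
(4) = gcd((y - 7)*(y - 3)*(y + 3), (y + 3)^2) = y + 3
(5) = gcd((u + 3)*(u + 6), (u - 8)*(u + 4)) = 1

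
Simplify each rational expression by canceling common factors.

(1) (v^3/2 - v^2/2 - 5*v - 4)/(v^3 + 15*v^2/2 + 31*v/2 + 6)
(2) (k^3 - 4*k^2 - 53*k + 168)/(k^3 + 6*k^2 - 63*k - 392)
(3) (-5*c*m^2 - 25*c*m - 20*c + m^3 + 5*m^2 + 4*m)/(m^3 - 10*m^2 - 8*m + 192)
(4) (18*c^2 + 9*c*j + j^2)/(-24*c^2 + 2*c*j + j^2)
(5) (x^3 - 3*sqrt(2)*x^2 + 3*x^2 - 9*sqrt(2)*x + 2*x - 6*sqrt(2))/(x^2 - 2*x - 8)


(1) = (v^3 - v^2 - 10*v - 8)/(2*v^3 + 15*v^2 + 31*v + 12)
(2) = (k - 3)/(k + 7)
(3) = (-5*c*m - 5*c + m^2 + m)/(m^2 - 14*m + 48)
(4) = (-3*c - j)/(4*c - j)
(5) = (x^2 + x*(1 - 3*sqrt(2)) - 3*sqrt(2))/(x - 4)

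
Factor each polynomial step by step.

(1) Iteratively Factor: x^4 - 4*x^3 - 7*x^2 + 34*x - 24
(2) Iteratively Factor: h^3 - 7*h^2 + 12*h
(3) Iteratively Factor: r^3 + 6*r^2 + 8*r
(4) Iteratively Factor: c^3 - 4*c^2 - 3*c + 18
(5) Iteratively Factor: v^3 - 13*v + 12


(1) = (x - 2)*(x^3 - 2*x^2 - 11*x + 12) = (x - 2)*(x - 1)*(x^2 - x - 12) = (x - 2)*(x - 1)*(x + 3)*(x - 4)
(2) = (h)*(h^2 - 7*h + 12) = h*(h - 3)*(h - 4)
(3) = (r + 2)*(r^2 + 4*r) = r*(r + 2)*(r + 4)
(4) = (c - 3)*(c^2 - c - 6) = (c - 3)*(c + 2)*(c - 3)
(5) = (v - 3)*(v^2 + 3*v - 4) = (v - 3)*(v + 4)*(v - 1)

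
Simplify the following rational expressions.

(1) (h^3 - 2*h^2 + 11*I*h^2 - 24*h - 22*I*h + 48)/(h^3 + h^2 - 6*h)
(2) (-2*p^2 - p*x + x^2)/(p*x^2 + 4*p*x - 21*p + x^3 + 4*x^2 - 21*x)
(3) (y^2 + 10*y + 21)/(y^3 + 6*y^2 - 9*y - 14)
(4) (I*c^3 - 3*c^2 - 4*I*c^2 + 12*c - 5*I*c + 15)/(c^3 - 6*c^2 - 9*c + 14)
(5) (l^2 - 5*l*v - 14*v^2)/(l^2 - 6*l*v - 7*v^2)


(1) = (h^2 + 11*I*h - 24)/(h^2 + 3*h)
(2) = (-2*p + x)/(x^2 + 4*x - 21)
(3) = (y + 3)/(y^2 - y - 2)
(4) = (I*c^3 + c^2*(-3 - 4*I) + c*(12 - 5*I) + 15)/(c^3 - 6*c^2 - 9*c + 14)
(5) = (l + 2*v)/(l + v)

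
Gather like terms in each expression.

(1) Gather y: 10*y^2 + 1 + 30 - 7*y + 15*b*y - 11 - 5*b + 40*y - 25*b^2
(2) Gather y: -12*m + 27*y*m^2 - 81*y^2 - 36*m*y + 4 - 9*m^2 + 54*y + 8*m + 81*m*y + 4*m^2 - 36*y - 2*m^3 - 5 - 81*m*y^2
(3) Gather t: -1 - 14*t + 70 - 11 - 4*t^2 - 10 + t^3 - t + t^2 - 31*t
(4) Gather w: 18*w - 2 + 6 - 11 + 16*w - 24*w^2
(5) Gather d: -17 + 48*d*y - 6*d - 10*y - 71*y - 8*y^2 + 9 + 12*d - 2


(1) = -25*b^2 - 5*b + 10*y^2 + y*(15*b + 33) + 20
(2) = -2*m^3 - 5*m^2 - 4*m + y^2*(-81*m - 81) + y*(27*m^2 + 45*m + 18) - 1
(3) = t^3 - 3*t^2 - 46*t + 48
(4) = -24*w^2 + 34*w - 7
(5) = d*(48*y + 6) - 8*y^2 - 81*y - 10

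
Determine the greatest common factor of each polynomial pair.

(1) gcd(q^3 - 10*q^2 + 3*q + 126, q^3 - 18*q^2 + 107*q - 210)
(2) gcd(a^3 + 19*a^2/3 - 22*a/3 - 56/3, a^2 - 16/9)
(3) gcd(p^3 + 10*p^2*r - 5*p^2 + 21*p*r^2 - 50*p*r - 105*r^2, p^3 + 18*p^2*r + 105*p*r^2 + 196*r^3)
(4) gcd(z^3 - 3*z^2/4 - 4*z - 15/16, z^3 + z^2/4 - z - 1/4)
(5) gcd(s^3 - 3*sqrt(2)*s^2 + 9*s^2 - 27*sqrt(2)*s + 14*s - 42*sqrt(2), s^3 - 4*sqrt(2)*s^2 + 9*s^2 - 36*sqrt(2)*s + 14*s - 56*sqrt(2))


(1) = q^2 - 13*q + 42
(2) = gcd((a - 2)*(a + 4/3)*(a + 7), (a - 4/3)*(a + 4/3)) = a + 4/3
(3) = gcd((p - 5)*(p + 3*r)*(p + 7*r), (p + 4*r)*(p + 7*r)^2) = p + 7*r
(4) = z + 1/4
(5) = s^2 + 9*s + 14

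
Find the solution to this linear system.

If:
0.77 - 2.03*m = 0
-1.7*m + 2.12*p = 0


Then:
m = 0.38
p = 0.30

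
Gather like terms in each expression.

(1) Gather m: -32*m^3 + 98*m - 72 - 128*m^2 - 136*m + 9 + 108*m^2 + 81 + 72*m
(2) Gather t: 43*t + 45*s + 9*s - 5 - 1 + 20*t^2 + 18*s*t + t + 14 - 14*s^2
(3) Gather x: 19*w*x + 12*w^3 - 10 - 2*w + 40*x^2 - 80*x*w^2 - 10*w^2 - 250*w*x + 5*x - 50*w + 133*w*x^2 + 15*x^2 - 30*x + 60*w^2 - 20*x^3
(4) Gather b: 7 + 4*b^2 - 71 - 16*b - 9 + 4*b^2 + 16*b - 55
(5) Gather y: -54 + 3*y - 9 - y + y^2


(1) = -32*m^3 - 20*m^2 + 34*m + 18
(2) = -14*s^2 + 54*s + 20*t^2 + t*(18*s + 44) + 8
(3) = 12*w^3 + 50*w^2 - 52*w - 20*x^3 + x^2*(133*w + 55) + x*(-80*w^2 - 231*w - 25) - 10
(4) = 8*b^2 - 128
(5) = y^2 + 2*y - 63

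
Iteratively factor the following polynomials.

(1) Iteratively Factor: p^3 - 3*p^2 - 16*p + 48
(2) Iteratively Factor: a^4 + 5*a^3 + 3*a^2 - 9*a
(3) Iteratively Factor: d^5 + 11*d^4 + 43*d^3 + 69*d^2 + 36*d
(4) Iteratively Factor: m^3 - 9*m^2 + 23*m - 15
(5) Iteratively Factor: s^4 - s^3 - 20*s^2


(1) = (p - 4)*(p^2 + p - 12) = (p - 4)*(p + 4)*(p - 3)
(2) = (a + 3)*(a^3 + 2*a^2 - 3*a) = (a - 1)*(a + 3)*(a^2 + 3*a) = a*(a - 1)*(a + 3)*(a + 3)
(3) = (d + 4)*(d^4 + 7*d^3 + 15*d^2 + 9*d) = (d + 3)*(d + 4)*(d^3 + 4*d^2 + 3*d) = (d + 1)*(d + 3)*(d + 4)*(d^2 + 3*d) = (d + 1)*(d + 3)^2*(d + 4)*(d)
(4) = (m - 3)*(m^2 - 6*m + 5) = (m - 3)*(m - 1)*(m - 5)
(5) = (s)*(s^3 - s^2 - 20*s) = s*(s - 5)*(s^2 + 4*s) = s^2*(s - 5)*(s + 4)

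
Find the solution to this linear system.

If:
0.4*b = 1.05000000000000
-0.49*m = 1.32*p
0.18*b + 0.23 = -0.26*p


Then:
b = 2.62
m = 7.28
p = -2.70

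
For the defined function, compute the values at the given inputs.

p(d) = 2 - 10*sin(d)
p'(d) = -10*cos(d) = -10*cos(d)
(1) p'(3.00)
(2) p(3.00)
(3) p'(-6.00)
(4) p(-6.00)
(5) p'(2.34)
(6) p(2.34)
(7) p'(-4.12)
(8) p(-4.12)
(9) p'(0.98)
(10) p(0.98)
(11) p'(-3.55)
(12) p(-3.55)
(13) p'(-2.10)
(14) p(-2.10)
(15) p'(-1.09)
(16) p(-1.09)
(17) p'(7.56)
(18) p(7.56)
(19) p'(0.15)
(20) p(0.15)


(1) = 9.90
(2) = 0.59
(3) = -9.60
(4) = -0.79
(5) = 6.96
(6) = -5.18
(7) = 5.58
(8) = -6.30
(9) = -5.57
(10) = -6.30
(11) = 9.18
(12) = -1.97
(13) = 5.05
(14) = 10.63
(15) = -4.62
(16) = 10.87
(17) = -2.90
(18) = -7.57
(19) = -9.89
(20) = 0.51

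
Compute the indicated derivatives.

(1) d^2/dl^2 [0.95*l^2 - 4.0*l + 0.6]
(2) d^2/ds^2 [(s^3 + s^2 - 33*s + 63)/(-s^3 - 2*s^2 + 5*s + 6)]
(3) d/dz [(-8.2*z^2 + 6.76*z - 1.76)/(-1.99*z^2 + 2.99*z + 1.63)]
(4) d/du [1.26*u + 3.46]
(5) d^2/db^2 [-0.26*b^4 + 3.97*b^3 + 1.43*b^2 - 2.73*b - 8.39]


(1) = 1.90000000000000
(2) = 2*(s^6 + 84*s^5 - 231*s^4 - 800*s^3 + 1251*s^2 + 1836*s - 3357)/(s^9 + 6*s^8 - 3*s^7 - 70*s^6 - 57*s^5 + 258*s^4 + 343*s^3 - 234*s^2 - 540*s - 216)
(3) = (-11.0656*z^2 - 33.7368*z + 16.2812)/(3.9601*z^4 - 11.9002*z^3 + 2.4527*z^2 + 9.7474*z + 2.6569)
(4) = 1.26000000000000
(5) = -3.12*b^2 + 23.82*b + 2.86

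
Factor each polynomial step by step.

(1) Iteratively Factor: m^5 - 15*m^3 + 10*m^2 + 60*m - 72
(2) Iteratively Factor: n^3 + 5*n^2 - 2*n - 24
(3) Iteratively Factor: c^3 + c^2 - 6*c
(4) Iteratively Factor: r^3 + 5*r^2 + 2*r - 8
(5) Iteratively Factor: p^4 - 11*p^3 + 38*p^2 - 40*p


(1) = (m + 3)*(m^4 - 3*m^3 - 6*m^2 + 28*m - 24) = (m - 2)*(m + 3)*(m^3 - m^2 - 8*m + 12) = (m - 2)*(m + 3)^2*(m^2 - 4*m + 4) = (m - 2)^2*(m + 3)^2*(m - 2)
(2) = (n + 4)*(n^2 + n - 6) = (n - 2)*(n + 4)*(n + 3)
(3) = (c)*(c^2 + c - 6) = c*(c + 3)*(c - 2)
(4) = (r - 1)*(r^2 + 6*r + 8) = (r - 1)*(r + 4)*(r + 2)
(5) = (p - 2)*(p^3 - 9*p^2 + 20*p) = (p - 5)*(p - 2)*(p^2 - 4*p) = p*(p - 5)*(p - 2)*(p - 4)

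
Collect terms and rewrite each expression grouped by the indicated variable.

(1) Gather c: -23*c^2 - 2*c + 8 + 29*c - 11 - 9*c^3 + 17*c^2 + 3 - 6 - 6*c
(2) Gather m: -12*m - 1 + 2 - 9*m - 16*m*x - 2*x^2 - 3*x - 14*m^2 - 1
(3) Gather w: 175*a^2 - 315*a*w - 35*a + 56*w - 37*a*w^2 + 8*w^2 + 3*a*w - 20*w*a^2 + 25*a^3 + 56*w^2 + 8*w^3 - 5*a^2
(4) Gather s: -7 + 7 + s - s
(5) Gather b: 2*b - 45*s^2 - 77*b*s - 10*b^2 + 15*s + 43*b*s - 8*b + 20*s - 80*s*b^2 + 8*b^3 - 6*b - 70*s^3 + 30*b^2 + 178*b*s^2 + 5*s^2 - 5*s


(1) = -9*c^3 - 6*c^2 + 21*c - 6
(2) = -14*m^2 + m*(-16*x - 21) - 2*x^2 - 3*x
(3) = 25*a^3 + 170*a^2 - 35*a + 8*w^3 + w^2*(64 - 37*a) + w*(-20*a^2 - 312*a + 56)
(4) = 0
(5) = 8*b^3 + b^2*(20 - 80*s) + b*(178*s^2 - 34*s - 12) - 70*s^3 - 40*s^2 + 30*s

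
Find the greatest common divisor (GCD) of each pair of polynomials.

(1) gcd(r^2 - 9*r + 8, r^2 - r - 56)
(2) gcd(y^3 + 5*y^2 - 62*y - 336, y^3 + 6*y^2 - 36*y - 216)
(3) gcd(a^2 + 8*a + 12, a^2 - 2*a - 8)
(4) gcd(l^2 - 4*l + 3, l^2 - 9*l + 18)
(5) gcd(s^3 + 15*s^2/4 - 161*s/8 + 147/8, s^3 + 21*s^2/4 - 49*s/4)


(1) = r - 8
(2) = y + 6
(3) = gcd((a + 2)*(a + 6), (a - 4)*(a + 2)) = a + 2
(4) = l - 3
(5) = s^2 + 21*s/4 - 49/4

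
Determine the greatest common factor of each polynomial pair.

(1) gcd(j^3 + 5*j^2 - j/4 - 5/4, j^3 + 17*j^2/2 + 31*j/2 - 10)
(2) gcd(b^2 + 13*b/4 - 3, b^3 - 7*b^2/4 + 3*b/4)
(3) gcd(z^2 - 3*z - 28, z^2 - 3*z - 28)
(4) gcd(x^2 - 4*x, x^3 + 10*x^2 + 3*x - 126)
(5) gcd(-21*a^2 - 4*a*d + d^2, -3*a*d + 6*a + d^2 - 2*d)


(1) = gcd((j - 1/2)*(j + 1/2)*(j + 5), (j - 1/2)*(j + 4)*(j + 5)) = j^2 + 9*j/2 - 5/2
(2) = gcd((b - 3/4)*(b + 4), b*(b - 1)*(b - 3/4)) = b - 3/4
(3) = z^2 - 3*z - 28
(4) = gcd(x*(x - 4), (x - 3)*(x + 6)*(x + 7)) = 1
(5) = 1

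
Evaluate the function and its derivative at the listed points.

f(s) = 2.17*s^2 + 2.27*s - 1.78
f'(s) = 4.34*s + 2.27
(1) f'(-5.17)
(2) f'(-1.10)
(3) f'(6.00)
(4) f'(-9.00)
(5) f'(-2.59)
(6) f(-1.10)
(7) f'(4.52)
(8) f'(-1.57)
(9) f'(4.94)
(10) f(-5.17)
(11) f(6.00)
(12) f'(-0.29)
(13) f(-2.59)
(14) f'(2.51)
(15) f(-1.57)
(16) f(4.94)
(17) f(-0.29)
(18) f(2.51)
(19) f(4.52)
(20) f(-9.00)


(1) = -20.17
(2) = -2.50
(3) = 28.31
(4) = -36.79
(5) = -8.97
(6) = -1.65
(7) = 21.89
(8) = -4.54
(9) = 23.71
(10) = 44.49
(11) = 89.96
(12) = 1.01
(13) = 6.90
(14) = 13.16
(15) = 0.00
(16) = 62.39
(17) = -2.26
(18) = 17.59
(19) = 52.81
(20) = 153.56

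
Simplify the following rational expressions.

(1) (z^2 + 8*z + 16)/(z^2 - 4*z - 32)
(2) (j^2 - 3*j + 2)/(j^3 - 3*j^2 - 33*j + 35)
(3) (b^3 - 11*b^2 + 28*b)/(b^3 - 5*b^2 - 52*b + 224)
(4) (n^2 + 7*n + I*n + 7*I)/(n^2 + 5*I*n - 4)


(1) = (z + 4)/(z - 8)
(2) = (j - 2)/(j^2 - 2*j - 35)
(3) = (b^2 - 7*b)/(b^2 - b - 56)
(4) = (n + 7)/(n + 4*I)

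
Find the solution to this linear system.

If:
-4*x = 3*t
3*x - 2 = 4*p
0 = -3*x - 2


Then:
p = -1
t = 8/9
x = -2/3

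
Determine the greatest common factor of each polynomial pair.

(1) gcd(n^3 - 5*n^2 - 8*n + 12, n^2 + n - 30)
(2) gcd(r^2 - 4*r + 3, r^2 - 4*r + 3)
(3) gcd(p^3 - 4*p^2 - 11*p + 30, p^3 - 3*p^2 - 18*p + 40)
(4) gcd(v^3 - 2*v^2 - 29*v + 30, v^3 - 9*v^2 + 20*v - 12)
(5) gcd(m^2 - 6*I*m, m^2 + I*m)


(1) = gcd((n - 6)*(n - 1)*(n + 2), (n - 5)*(n + 6)) = 1
(2) = gcd((r - 3)*(r - 1), (r - 3)*(r - 1)) = r^2 - 4*r + 3
(3) = gcd((p - 5)*(p - 2)*(p + 3), (p - 5)*(p - 2)*(p + 4)) = p^2 - 7*p + 10
(4) = v^2 - 7*v + 6
(5) = m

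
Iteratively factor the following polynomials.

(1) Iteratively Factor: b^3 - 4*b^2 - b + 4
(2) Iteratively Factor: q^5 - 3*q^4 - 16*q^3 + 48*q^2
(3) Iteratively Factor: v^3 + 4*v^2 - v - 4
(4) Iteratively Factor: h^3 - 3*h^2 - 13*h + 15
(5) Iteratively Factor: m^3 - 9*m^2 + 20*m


(1) = (b - 4)*(b^2 - 1) = (b - 4)*(b + 1)*(b - 1)
(2) = (q + 4)*(q^4 - 7*q^3 + 12*q^2) = (q - 4)*(q + 4)*(q^3 - 3*q^2) = q*(q - 4)*(q + 4)*(q^2 - 3*q) = q*(q - 4)*(q - 3)*(q + 4)*(q)
(3) = (v + 1)*(v^2 + 3*v - 4) = (v + 1)*(v + 4)*(v - 1)
(4) = (h + 3)*(h^2 - 6*h + 5) = (h - 1)*(h + 3)*(h - 5)
(5) = (m - 5)*(m^2 - 4*m) = m*(m - 5)*(m - 4)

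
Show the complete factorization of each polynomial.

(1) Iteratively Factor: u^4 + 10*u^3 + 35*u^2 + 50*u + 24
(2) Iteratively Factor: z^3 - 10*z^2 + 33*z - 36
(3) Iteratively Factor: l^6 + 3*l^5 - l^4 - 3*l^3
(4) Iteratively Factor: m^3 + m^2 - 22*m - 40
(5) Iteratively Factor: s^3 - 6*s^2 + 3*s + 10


(1) = (u + 3)*(u^3 + 7*u^2 + 14*u + 8) = (u + 1)*(u + 3)*(u^2 + 6*u + 8) = (u + 1)*(u + 3)*(u + 4)*(u + 2)
(2) = (z - 3)*(z^2 - 7*z + 12) = (z - 4)*(z - 3)*(z - 3)
(3) = (l - 1)*(l^5 + 4*l^4 + 3*l^3) = l*(l - 1)*(l^4 + 4*l^3 + 3*l^2) = l^2*(l - 1)*(l^3 + 4*l^2 + 3*l) = l^3*(l - 1)*(l^2 + 4*l + 3) = l^3*(l - 1)*(l + 1)*(l + 3)
(4) = (m + 4)*(m^2 - 3*m - 10) = (m + 2)*(m + 4)*(m - 5)
(5) = (s - 2)*(s^2 - 4*s - 5) = (s - 2)*(s + 1)*(s - 5)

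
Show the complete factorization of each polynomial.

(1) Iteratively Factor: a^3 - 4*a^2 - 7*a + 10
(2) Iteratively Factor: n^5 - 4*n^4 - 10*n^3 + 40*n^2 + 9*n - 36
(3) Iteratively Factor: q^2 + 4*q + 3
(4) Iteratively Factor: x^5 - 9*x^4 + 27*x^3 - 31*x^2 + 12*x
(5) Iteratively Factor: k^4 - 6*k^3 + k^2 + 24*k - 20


(1) = (a - 1)*(a^2 - 3*a - 10) = (a - 5)*(a - 1)*(a + 2)
(2) = (n - 3)*(n^4 - n^3 - 13*n^2 + n + 12) = (n - 3)*(n + 1)*(n^3 - 2*n^2 - 11*n + 12) = (n - 3)*(n - 1)*(n + 1)*(n^2 - n - 12) = (n - 3)*(n - 1)*(n + 1)*(n + 3)*(n - 4)
(3) = (q + 3)*(q + 1)
(4) = (x - 4)*(x^4 - 5*x^3 + 7*x^2 - 3*x) = (x - 4)*(x - 1)*(x^3 - 4*x^2 + 3*x) = (x - 4)*(x - 3)*(x - 1)*(x^2 - x) = (x - 4)*(x - 3)*(x - 1)^2*(x)
(5) = (k - 1)*(k^3 - 5*k^2 - 4*k + 20) = (k - 5)*(k - 1)*(k^2 - 4) = (k - 5)*(k - 2)*(k - 1)*(k + 2)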